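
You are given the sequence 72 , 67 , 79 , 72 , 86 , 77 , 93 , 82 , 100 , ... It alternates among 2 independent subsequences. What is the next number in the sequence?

Odd-indexed and even-indexed terms follow separate rules.
Subsequence A: 72, 79, 86, 93, 100. Linear: a_n = 65 + 7·n.
Subsequence B: 67, 72, 77, 82. Adding 5 each time.
The 10th slot belongs to subsequence B; its 5th term is 87.

87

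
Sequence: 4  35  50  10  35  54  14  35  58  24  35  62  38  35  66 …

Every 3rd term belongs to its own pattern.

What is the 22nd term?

Split by position mod 3: positions 1, 4, 7, … form one track, and each other residue class forms its own.
Stream A is 4, 10, 14, 24, 38, which is each term equals the sum of the previous two.
Stream B is 35, 35, 35, 35, 35, which is the constant sequence 35.
Stream C is 50, 54, 58, 62, 66, which is adding 4 each time.
Position 22 → stream A, term 8 = 162.

162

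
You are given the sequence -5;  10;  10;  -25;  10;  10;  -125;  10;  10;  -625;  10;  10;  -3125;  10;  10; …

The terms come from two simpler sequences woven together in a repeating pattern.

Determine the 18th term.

Reading positions in blocks of 3 reveals the pattern ABB — 2 tracks woven together.
Track A = -5, -25, -125, -625, -3125: geometric, ×5 each step.
Track B = 10, 10, 10, 10, 10, 10, 10, 10, 10, 10: the constant sequence 10.
Term 18 comes from track B (its 12th entry): 10.

10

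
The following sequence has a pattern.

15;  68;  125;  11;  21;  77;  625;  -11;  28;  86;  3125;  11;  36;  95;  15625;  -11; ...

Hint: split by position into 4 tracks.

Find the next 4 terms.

The terms cycle through 4 interleaved subsequences.
Track A: 15, 21, 28, 36 — triangular numbers starting at T_5.
Track B: 68, 77, 86, 95 — linear: a_n = 59 + 9·n.
Track C: 125, 625, 3125, 15625 — successive powers of 5.
Track D: 11, -11, 11, -11 — the oscillation 11·(−1)^(n+1).
The 17th slot belongs to track A; its 5th term is 45.
Position 18 falls in track B as its term 5, giving 104.
The 19th slot belongs to track C; its 5th term is 78125.
The 20th slot belongs to track D; its 5th term is 11.

45, 104, 78125, 11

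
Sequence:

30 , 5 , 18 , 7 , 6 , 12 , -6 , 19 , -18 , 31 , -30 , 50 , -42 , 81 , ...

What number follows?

Positions 1, 3, 5, … form one subsequence and positions 2, 4, 6, … form another.
Track A = 30, 18, 6, -6, -18, -30, -42: arithmetic with common difference −12.
Track B = 5, 7, 12, 19, 31, 50, 81: a Fibonacci-like recurrence a_n = a_{n-1} + a_{n-2}.
Position 15 → track A, term 8 = -54.

-54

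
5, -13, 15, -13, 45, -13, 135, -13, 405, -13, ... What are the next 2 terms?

1215, -13

Taking every 2nd term gives 2 separate tracks.
Subsequence A: 5, 15, 45, 135, 405. A geometric progression (common ratio 3).
Subsequence B: -13, -13, -13, -13, -13. The constant sequence -13.
Position 11 falls in subsequence A as its term 6, giving 1215.
Position 12 falls in subsequence B as its term 6, giving -13.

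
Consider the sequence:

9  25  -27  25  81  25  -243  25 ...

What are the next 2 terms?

Odd-indexed and even-indexed terms follow separate rules.
Stream A = 9, -27, 81, -243: multiplying by -3 each time.
Stream B = 25, 25, 25, 25: always 25.
Term 9 comes from stream A (its 5th entry): 729.
Position 10 falls in stream B as its term 5, giving 25.

729, 25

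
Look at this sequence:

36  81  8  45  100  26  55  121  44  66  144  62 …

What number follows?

Split by position mod 3 into 3 tracks.
Track A: 36, 45, 55, 66 (triangular numbers starting at T_8).
Track B: 81, 100, 121, 144 (perfect squares starting at 9²).
Track C: 8, 26, 44, 62 (arithmetic, step +18).
Position 13 → track A, term 5 = 78.

78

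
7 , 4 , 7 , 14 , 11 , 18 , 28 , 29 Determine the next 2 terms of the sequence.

47, 56

Reading positions in blocks of 3 reveals the pattern ABB — 2 tracks woven together.
Stream A: 7, 14, 28 (multiplying by 2 each time).
Stream B: 4, 7, 11, 18, 29 (each term equals the sum of the previous two).
Term 9 comes from stream B (its 6th entry): 47.
Term 10 comes from stream A (its 4th entry): 56.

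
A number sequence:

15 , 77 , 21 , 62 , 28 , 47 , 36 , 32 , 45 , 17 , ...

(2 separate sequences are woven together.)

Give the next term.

55

Odd-indexed and even-indexed terms follow separate rules.
Track A: 15, 21, 28, 36, 45. Triangular numbers n(n+1)/2 for n = 5, 6, ….
Track B: 77, 62, 47, 32, 17. Linear: a_n = 92 − 15·n.
Position 11 → track A, term 6 = 55.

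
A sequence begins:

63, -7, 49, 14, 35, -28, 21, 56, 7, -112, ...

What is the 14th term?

Taking every 2nd term gives 2 separate tracks.
Track A = 63, 49, 35, 21, 7: arithmetic, step −14.
Track B = -7, 14, -28, 56, -112: a geometric progression (common ratio -2).
Term 14 comes from track B (its 7th entry): -448.

-448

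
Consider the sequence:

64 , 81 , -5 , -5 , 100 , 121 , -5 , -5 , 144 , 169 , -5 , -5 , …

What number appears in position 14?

225

Reading positions in blocks of 4 reveals the pattern AABB — 2 tracks woven together.
Track A is 64, 81, 100, 121, 144, 169, which is the squares 8², 9², 10², ….
Track B is -5, -5, -5, -5, -5, -5, which is constant -5.
The 14th slot belongs to track A; its 8th term is 225.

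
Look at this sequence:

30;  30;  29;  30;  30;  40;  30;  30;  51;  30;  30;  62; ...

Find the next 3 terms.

The slot pattern repeats as AAB (period 3), so there are 2 interleaved tracks.
Stream A = 30, 30, 30, 30, 30, 30, 30, 30: always 30.
Stream B = 29, 40, 51, 62: arithmetic with common difference +11.
Term 13 comes from stream A (its 9th entry): 30.
Term 14 comes from stream A (its 10th entry): 30.
Position 15 → stream B, term 5 = 73.

30, 30, 73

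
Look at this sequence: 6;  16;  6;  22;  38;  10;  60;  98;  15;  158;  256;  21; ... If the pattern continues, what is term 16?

Positions follow the repeating pattern AAB; grouping by letter gives 2 tracks.
Subsequence A is 6, 16, 22, 38, 60, 98, 158, 256, which is each term equals the sum of the previous two.
Subsequence B is 6, 10, 15, 21, which is triangular numbers n(n+1)/2 for n = 3, 4, ….
Term 16 comes from subsequence A (its 11th entry): 1084.

1084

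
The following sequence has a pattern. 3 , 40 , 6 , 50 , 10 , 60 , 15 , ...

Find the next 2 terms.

Positions 1, 3, 5, … form one subsequence and positions 2, 4, 6, … form another.
Track A: 3, 6, 10, 15. Triangular numbers starting at T_2.
Track B: 40, 50, 60. Linear: a_n = 30 + 10·n.
Position 8 → track B, term 4 = 70.
Term 9 comes from track A (its 5th entry): 21.

70, 21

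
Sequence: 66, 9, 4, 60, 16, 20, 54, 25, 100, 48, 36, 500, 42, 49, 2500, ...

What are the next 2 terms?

36, 64

Read the sequence 3 terms at a time; column i is its own pattern.
Track A: 66, 60, 54, 48, 42. Arithmetic, step −6.
Track B: 9, 16, 25, 36, 49. The squares 3², 4², 5², ….
Track C: 4, 20, 100, 500, 2500. Geometric, ×5 each step.
The 16th slot belongs to track A; its 6th term is 36.
The 17th slot belongs to track B; its 6th term is 64.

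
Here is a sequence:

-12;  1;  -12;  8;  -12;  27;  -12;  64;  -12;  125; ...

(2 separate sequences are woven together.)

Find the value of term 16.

512

Odd-indexed and even-indexed terms follow separate rules.
Subsequence A: -12, -12, -12, -12, -12 — the constant sequence -12.
Subsequence B: 1, 8, 27, 64, 125 — perfect cubes starting at 1³.
The 16th slot belongs to subsequence B; its 8th term is 512.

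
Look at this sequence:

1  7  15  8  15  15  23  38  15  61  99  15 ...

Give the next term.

160

Reading positions in blocks of 3 reveals the pattern AAB — 2 tracks woven together.
Stream A: 1, 7, 8, 15, 23, 38, 61, 99 — Fibonacci-style (each term is the sum of the two before it).
Stream B: 15, 15, 15, 15 — always 15.
Position 13 falls in stream A as its term 9, giving 160.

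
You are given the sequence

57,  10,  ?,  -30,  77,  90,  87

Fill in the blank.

67

The terms cycle through 2 interleaved subsequences.
Track A = 57, ?, 77, 87: arithmetic with common difference +10.
Track B = 10, -30, 90: a geometric progression (common ratio -3).
Track A's pattern makes the blank 67.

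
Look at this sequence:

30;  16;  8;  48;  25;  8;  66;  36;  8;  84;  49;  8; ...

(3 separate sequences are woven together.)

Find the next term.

102

Read the sequence 3 terms at a time; column i is its own pattern.
Track A: 30, 48, 66, 84 — arithmetic, step +18.
Track B: 16, 25, 36, 49 — consecutive squares n² from n = 4.
Track C: 8, 8, 8, 8 — always 8.
The 13th slot belongs to track A; its 5th term is 102.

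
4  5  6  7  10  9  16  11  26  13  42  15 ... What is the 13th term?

Positions 1, 3, 5, … form one subsequence and positions 2, 4, 6, … form another.
Track A: 4, 6, 10, 16, 26, 42 — a Fibonacci-like recurrence a_n = a_{n-1} + a_{n-2}.
Track B: 5, 7, 9, 11, 13, 15 — arithmetic, step +2.
The 13th slot belongs to track A; its 7th term is 68.

68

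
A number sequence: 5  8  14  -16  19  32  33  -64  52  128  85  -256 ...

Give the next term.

Positions 1, 3, 5, … form one subsequence and positions 2, 4, 6, … form another.
Track A: 5, 14, 19, 33, 52, 85. Fibonacci-style (each term is the sum of the two before it).
Track B: 8, -16, 32, -64, 128, -256. Geometric with ratio -2.
The 13th slot belongs to track A; its 7th term is 137.

137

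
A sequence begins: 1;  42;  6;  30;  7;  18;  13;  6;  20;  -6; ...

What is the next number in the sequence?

33

Split by position mod 2 into 2 tracks.
Subsequence A: 1, 6, 7, 13, 20 (each term equals the sum of the previous two).
Subsequence B: 42, 30, 18, 6, -6 (subtracting 12 each time).
The 11th slot belongs to subsequence A; its 6th term is 33.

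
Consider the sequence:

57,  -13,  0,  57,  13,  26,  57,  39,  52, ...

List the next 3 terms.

57, 65, 78

Positions follow the repeating pattern ABB; grouping by letter gives 2 tracks.
Track A: 57, 57, 57 — constant 57.
Track B: -13, 0, 13, 26, 39, 52 — arithmetic with common difference +13.
Position 10 → track A, term 4 = 57.
Term 11 comes from track B (its 7th entry): 65.
Term 12 comes from track B (its 8th entry): 78.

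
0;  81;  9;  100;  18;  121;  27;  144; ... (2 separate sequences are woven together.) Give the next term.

Split by position mod 2 into 2 tracks.
Track A: 0, 9, 18, 27 (linear: a_n = -9 + 9·n).
Track B: 81, 100, 121, 144 (the squares 9², 10², 11², …).
Position 9 falls in track A as its term 5, giving 36.

36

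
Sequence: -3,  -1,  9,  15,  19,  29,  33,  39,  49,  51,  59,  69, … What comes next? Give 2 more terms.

69, 79

Reading positions in blocks of 3 reveals the pattern ABB — 2 tracks woven together.
Stream A is -3, 15, 33, 51, which is adding 18 each time.
Stream B is -1, 9, 19, 29, 39, 49, 59, 69, which is linear: a_n = -11 + 10·n.
Position 13 → stream A, term 5 = 69.
The 14th slot belongs to stream B; its 9th term is 79.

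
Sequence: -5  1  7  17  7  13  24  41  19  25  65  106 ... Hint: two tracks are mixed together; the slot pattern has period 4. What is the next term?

Reading positions in blocks of 4 reveals the pattern AABB — 2 tracks woven together.
Subsequence A: -5, 1, 7, 13, 19, 25 (adding 6 each time).
Subsequence B: 7, 17, 24, 41, 65, 106 (each term equals the sum of the previous two).
Position 13 falls in subsequence A as its term 7, giving 31.

31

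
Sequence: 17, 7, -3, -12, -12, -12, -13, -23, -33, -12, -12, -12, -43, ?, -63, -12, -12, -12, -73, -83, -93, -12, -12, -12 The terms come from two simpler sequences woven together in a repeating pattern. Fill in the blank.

Reading positions in blocks of 6 reveals the pattern AAABBB — 2 tracks woven together.
Stream A: 17, 7, -3, -13, -23, -33, -43, ?, -63, -73, -83, -93. Linear: a_n = 27 − 10·n.
Stream B: -12, -12, -12, -12, -12, -12, -12, -12, -12, -12, -12, -12. The constant sequence -12.
The gap is stream A's term 8; the rule gives -53.

-53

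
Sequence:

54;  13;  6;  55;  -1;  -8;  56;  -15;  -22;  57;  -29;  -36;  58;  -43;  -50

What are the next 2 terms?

Reading positions in blocks of 3 reveals the pattern ABB — 2 tracks woven together.
Subsequence A: 54, 55, 56, 57, 58 (adding 1 each time).
Subsequence B: 13, 6, -1, -8, -15, -22, -29, -36, -43, -50 (subtracting 7 each time).
Position 16 falls in subsequence A as its term 6, giving 59.
Position 17 → subsequence B, term 11 = -57.

59, -57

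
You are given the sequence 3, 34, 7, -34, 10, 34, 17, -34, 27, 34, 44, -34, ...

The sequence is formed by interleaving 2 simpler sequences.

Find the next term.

71

Odd-indexed and even-indexed terms follow separate rules.
Stream A: 3, 7, 10, 17, 27, 44 (Fibonacci-style (each term is the sum of the two before it)).
Stream B: 34, -34, 34, -34, 34, -34 (the oscillation 34·(−1)^(n+1)).
Term 13 comes from stream A (its 7th entry): 71.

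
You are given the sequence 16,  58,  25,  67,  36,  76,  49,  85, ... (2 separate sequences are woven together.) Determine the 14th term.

112

The terms cycle through 2 interleaved subsequences.
Subsequence A is 16, 25, 36, 49, which is the squares 4², 5², 6², ….
Subsequence B is 58, 67, 76, 85, which is arithmetic with common difference +9.
The 14th slot belongs to subsequence B; its 7th term is 112.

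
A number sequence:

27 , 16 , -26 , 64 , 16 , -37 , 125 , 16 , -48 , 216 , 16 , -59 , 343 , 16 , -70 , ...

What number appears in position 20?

Read the sequence 3 terms at a time; column i is its own pattern.
Subsequence A = 27, 64, 125, 216, 343: the cubes 3³, 4³, 5³, ….
Subsequence B = 16, 16, 16, 16, 16: the constant sequence 16.
Subsequence C = -26, -37, -48, -59, -70: linear: a_n = -15 − 11·n.
Position 20 → subsequence B, term 7 = 16.

16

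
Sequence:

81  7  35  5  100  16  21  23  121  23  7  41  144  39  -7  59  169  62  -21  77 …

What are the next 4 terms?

196, 101, -35, 95

Read the sequence 4 terms at a time; column i is its own pattern.
Track A = 81, 100, 121, 144, 169: consecutive squares n² from n = 9.
Track B = 7, 16, 23, 39, 62: a Fibonacci-like recurrence a_n = a_{n-1} + a_{n-2}.
Track C = 35, 21, 7, -7, -21: subtracting 14 each time.
Track D = 5, 23, 41, 59, 77: linear: a_n = -13 + 18·n.
Position 21 → track A, term 6 = 196.
The 22nd slot belongs to track B; its 6th term is 101.
Position 23 falls in track C as its term 6, giving -35.
The 24th slot belongs to track D; its 6th term is 95.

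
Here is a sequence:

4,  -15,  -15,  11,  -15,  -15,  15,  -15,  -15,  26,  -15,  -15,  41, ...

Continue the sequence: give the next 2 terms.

-15, -15

Reading positions in blocks of 3 reveals the pattern ABB — 2 tracks woven together.
Stream A is 4, 11, 15, 26, 41, which is Fibonacci-style (each term is the sum of the two before it).
Stream B is -15, -15, -15, -15, -15, -15, -15, -15, which is always -15.
Term 14 comes from stream B (its 9th entry): -15.
Position 15 → stream B, term 10 = -15.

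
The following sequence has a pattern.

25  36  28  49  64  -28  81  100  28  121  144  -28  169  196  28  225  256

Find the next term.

-28

The slot pattern repeats as AAB (period 3), so there are 2 interleaved tracks.
Track A = 25, 36, 49, 64, 81, 100, 121, 144, 169, 196, 225, 256: the squares 5², 6², 7², ….
Track B = 28, -28, 28, -28, 28: oscillating between 28 and -28.
Position 18 → track B, term 6 = -28.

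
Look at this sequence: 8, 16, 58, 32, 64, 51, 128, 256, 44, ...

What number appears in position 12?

Reading positions in blocks of 3 reveals the pattern AAB — 2 tracks woven together.
Track A is 8, 16, 32, 64, 128, 256, which is geometric, ×2 each step.
Track B is 58, 51, 44, which is linear: a_n = 65 − 7·n.
Term 12 comes from track B (its 4th entry): 37.

37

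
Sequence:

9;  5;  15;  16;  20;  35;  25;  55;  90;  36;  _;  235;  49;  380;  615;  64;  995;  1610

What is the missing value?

Reading positions in blocks of 3 reveals the pattern ABB — 2 tracks woven together.
Stream A: 9, 16, 25, 36, 49, 64. Consecutive squares n² from n = 3.
Stream B: 5, 15, 20, 35, 55, 90, ?, 235, 380, 615, 995, 1610. Each term equals the sum of the previous two.
Stream B's pattern makes the blank 145.

145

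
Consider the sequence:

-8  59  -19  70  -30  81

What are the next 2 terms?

Positions 1, 3, 5, … form one subsequence and positions 2, 4, 6, … form another.
Track A: -8, -19, -30 (arithmetic, step −11).
Track B: 59, 70, 81 (arithmetic with common difference +11).
Term 7 comes from track A (its 4th entry): -41.
Position 8 falls in track B as its term 4, giving 92.

-41, 92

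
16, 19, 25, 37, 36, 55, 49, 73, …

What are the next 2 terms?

Split by position mod 2 into 2 tracks.
Stream A = 16, 25, 36, 49: consecutive squares n² from n = 4.
Stream B = 19, 37, 55, 73: arithmetic with common difference +18.
The 9th slot belongs to stream A; its 5th term is 64.
Term 10 comes from stream B (its 5th entry): 91.

64, 91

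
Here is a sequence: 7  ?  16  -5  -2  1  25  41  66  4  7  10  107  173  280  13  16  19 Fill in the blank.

9

Positions follow the repeating pattern AAABBB; grouping by letter gives 2 tracks.
Subsequence A is 7, ?, 16, 25, 41, 66, 107, 173, 280, which is each term equals the sum of the previous two.
Subsequence B is -5, -2, 1, 4, 7, 10, 13, 16, 19, which is arithmetic with common difference +3.
So the missing entry in subsequence A is 9.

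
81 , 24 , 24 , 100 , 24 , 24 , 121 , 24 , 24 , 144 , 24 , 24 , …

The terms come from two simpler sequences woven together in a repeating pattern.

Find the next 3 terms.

The slot pattern repeats as ABB (period 3), so there are 2 interleaved tracks.
Track A is 81, 100, 121, 144, which is perfect squares starting at 9².
Track B is 24, 24, 24, 24, 24, 24, 24, 24, which is the constant sequence 24.
Term 13 comes from track A (its 5th entry): 169.
Position 14 falls in track B as its term 9, giving 24.
The 15th slot belongs to track B; its 10th term is 24.

169, 24, 24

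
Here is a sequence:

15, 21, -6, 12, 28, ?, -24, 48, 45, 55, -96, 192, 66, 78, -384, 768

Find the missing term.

36

The slot pattern repeats as AABB (period 4), so there are 2 interleaved tracks.
Track A: 15, 21, 28, ?, 45, 55, 66, 78 — triangular numbers n(n+1)/2 for n = 5, 6, ….
Track B: -6, 12, -24, 48, -96, 192, -384, 768 — geometric, ×-2 each step.
The gap is track A's term 4; the rule gives 36.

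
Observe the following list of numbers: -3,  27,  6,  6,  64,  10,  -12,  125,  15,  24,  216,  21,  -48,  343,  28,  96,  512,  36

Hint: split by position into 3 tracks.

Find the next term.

-192

The terms cycle through 3 interleaved subsequences.
Subsequence A is -3, 6, -12, 24, -48, 96, which is geometric, ×-2 each step.
Subsequence B is 27, 64, 125, 216, 343, 512, which is the cubes 3³, 4³, 5³, ….
Subsequence C is 6, 10, 15, 21, 28, 36, which is triangular numbers starting at T_3.
Position 19 falls in subsequence A as its term 7, giving -192.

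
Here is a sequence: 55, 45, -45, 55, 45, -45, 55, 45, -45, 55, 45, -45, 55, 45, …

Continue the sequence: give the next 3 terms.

The slot pattern repeats as ABB (period 3), so there are 2 interleaved tracks.
Track A: 55, 55, 55, 55, 55. The constant sequence 55.
Track B: 45, -45, 45, -45, 45, -45, 45, -45, 45. Alternating ±45.
Position 15 → track B, term 10 = -45.
Position 16 falls in track A as its term 6, giving 55.
Position 17 falls in track B as its term 11, giving 45.

-45, 55, 45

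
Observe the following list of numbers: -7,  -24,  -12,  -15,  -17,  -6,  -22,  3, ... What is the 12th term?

Odd-indexed and even-indexed terms follow separate rules.
Stream A is -7, -12, -17, -22, which is arithmetic with common difference −5.
Stream B is -24, -15, -6, 3, which is arithmetic, step +9.
Term 12 comes from stream B (its 6th entry): 21.

21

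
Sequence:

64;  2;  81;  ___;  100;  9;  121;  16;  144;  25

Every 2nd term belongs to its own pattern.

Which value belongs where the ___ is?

7

Positions 1, 3, 5, … form one subsequence and positions 2, 4, 6, … form another.
Subsequence A: 64, 81, 100, 121, 144. The squares 8², 9², 10², ….
Subsequence B: 2, ?, 9, 16, 25. Each term equals the sum of the previous two.
Subsequence B's pattern makes the blank 7.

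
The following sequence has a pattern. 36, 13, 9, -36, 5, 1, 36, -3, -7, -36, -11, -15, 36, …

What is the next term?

Reading positions in blocks of 3 reveals the pattern ABB — 2 tracks woven together.
Track A: 36, -36, 36, -36, 36 (alternating ±36).
Track B: 13, 9, 5, 1, -3, -7, -11, -15 (linear: a_n = 17 − 4·n).
Position 14 falls in track B as its term 9, giving -19.

-19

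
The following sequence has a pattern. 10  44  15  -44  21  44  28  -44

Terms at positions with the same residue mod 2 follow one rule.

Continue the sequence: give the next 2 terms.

36, 44

Positions 1, 3, 5, … form one subsequence and positions 2, 4, 6, … form another.
Subsequence A = 10, 15, 21, 28: triangular numbers n(n+1)/2 for n = 4, 5, ….
Subsequence B = 44, -44, 44, -44: the oscillation 44·(−1)^(n+1).
The 9th slot belongs to subsequence A; its 5th term is 36.
Term 10 comes from subsequence B (its 5th entry): 44.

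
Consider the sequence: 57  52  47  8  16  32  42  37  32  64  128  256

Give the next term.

27

Positions follow the repeating pattern AAABBB; grouping by letter gives 2 tracks.
Track A: 57, 52, 47, 42, 37, 32 — linear: a_n = 62 − 5·n.
Track B: 8, 16, 32, 64, 128, 256 — powers of 2.
Term 13 comes from track A (its 7th entry): 27.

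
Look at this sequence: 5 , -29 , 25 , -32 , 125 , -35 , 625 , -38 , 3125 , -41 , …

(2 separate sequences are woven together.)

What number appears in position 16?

-50

Positions 1, 3, 5, … form one subsequence and positions 2, 4, 6, … form another.
Track A: 5, 25, 125, 625, 3125 (powers 5^1, 5^2, 5^3, …).
Track B: -29, -32, -35, -38, -41 (linear: a_n = -26 − 3·n).
The 16th slot belongs to track B; its 8th term is -50.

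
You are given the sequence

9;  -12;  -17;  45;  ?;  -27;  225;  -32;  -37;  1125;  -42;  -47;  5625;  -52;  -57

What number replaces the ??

-22

Reading positions in blocks of 3 reveals the pattern ABB — 2 tracks woven together.
Stream A: 9, 45, 225, 1125, 5625 — geometric with ratio 5.
Stream B: -12, -17, ?, -27, -32, -37, -42, -47, -52, -57 — arithmetic with common difference −5.
Stream B's pattern makes the blank -22.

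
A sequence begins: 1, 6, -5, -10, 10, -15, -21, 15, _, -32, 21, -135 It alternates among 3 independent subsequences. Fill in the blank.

-45

The terms cycle through 3 interleaved subsequences.
Track A: 1, -10, -21, -32 — arithmetic with common difference −11.
Track B: 6, 10, 15, 21 — triangular numbers starting at T_3.
Track C: -5, -15, ?, -135 — geometric with ratio 3.
So the missing entry in track C is -45.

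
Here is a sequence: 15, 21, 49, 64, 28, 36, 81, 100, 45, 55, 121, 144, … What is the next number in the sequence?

66

Reading positions in blocks of 4 reveals the pattern AABB — 2 tracks woven together.
Track A: 15, 21, 28, 36, 45, 55 — triangular numbers n(n+1)/2 for n = 5, 6, ….
Track B: 49, 64, 81, 100, 121, 144 — perfect squares starting at 7².
Term 13 comes from track A (its 7th entry): 66.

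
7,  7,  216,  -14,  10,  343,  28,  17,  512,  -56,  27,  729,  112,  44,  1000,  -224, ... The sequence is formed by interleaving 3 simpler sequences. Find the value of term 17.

71

Taking every 3rd term gives 3 separate tracks.
Track A is 7, -14, 28, -56, 112, -224, which is geometric, ×-2 each step.
Track B is 7, 10, 17, 27, 44, which is Fibonacci-style (each term is the sum of the two before it).
Track C is 216, 343, 512, 729, 1000, which is the cubes 6³, 7³, 8³, ….
Term 17 comes from track B (its 6th entry): 71.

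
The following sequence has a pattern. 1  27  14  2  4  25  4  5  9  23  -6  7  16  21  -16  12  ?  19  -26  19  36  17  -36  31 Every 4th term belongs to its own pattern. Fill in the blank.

25

Split by position mod 4 into 4 tracks.
Track A is 1, 4, 9, 16, ?, 36, which is the squares 1², 2², 3², ….
Track B is 27, 25, 23, 21, 19, 17, which is subtracting 2 each time.
Track C is 14, 4, -6, -16, -26, -36, which is arithmetic, step −10.
Track D is 2, 5, 7, 12, 19, 31, which is a Fibonacci-like recurrence a_n = a_{n-1} + a_{n-2}.
Filling track A at index 5 by its rule yields 25.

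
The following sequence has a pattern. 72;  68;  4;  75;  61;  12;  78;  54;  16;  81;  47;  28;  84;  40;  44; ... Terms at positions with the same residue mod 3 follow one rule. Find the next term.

Read the sequence 3 terms at a time; column i is its own pattern.
Track A: 72, 75, 78, 81, 84. Adding 3 each time.
Track B: 68, 61, 54, 47, 40. Subtracting 7 each time.
Track C: 4, 12, 16, 28, 44. Fibonacci-style (each term is the sum of the two before it).
The 16th slot belongs to track A; its 6th term is 87.

87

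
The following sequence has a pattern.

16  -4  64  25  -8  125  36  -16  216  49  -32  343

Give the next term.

64

Split by position mod 3: positions 1, 4, 7, … form one track, and each other residue class forms its own.
Track A: 16, 25, 36, 49 (the squares 4², 5², 6², …).
Track B: -4, -8, -16, -32 (geometric with ratio 2).
Track C: 64, 125, 216, 343 (the cubes 4³, 5³, 6³, …).
Position 13 → track A, term 5 = 64.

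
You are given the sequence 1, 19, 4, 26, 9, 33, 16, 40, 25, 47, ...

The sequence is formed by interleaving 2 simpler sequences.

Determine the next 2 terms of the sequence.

36, 54

Positions 1, 3, 5, … form one subsequence and positions 2, 4, 6, … form another.
Track A: 1, 4, 9, 16, 25. The squares 1², 2², 3², ….
Track B: 19, 26, 33, 40, 47. Linear: a_n = 12 + 7·n.
Term 11 comes from track A (its 6th entry): 36.
Position 12 → track B, term 6 = 54.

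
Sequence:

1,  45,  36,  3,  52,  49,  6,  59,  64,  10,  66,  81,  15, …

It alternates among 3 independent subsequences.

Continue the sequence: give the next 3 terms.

73, 100, 21

Read the sequence 3 terms at a time; column i is its own pattern.
Track A: 1, 3, 6, 10, 15 — triangular numbers n(n+1)/2 for n = 1, 2, ….
Track B: 45, 52, 59, 66 — arithmetic, step +7.
Track C: 36, 49, 64, 81 — perfect squares starting at 6².
Position 14 → track B, term 5 = 73.
Term 15 comes from track C (its 5th entry): 100.
Term 16 comes from track A (its 6th entry): 21.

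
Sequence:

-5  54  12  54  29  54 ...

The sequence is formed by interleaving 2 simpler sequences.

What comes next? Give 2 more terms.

46, 54

Split by position mod 2 into 2 tracks.
Stream A: -5, 12, 29 — adding 17 each time.
Stream B: 54, 54, 54 — the constant sequence 54.
Position 7 → stream A, term 4 = 46.
Term 8 comes from stream B (its 4th entry): 54.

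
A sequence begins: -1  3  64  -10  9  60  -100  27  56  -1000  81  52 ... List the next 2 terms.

The terms cycle through 3 interleaved subsequences.
Track A: -1, -10, -100, -1000 — multiplying by 10 each time.
Track B: 3, 9, 27, 81 — powers of 3.
Track C: 64, 60, 56, 52 — subtracting 4 each time.
Term 13 comes from track A (its 5th entry): -10000.
Term 14 comes from track B (its 5th entry): 243.

-10000, 243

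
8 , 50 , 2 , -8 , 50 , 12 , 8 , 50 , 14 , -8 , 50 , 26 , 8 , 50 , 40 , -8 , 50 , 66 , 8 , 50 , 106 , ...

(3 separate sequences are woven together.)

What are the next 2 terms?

Split by position mod 3: positions 1, 4, 7, … form one track, and each other residue class forms its own.
Subsequence A = 8, -8, 8, -8, 8, -8, 8: alternating ±8.
Subsequence B = 50, 50, 50, 50, 50, 50, 50: always 50.
Subsequence C = 2, 12, 14, 26, 40, 66, 106: each term equals the sum of the previous two.
Term 22 comes from subsequence A (its 8th entry): -8.
Position 23 falls in subsequence B as its term 8, giving 50.

-8, 50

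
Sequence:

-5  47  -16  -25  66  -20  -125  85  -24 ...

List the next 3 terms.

-625, 104, -28

Split by position mod 3 into 3 tracks.
Stream A is -5, -25, -125, which is geometric, ×5 each step.
Stream B is 47, 66, 85, which is adding 19 each time.
Stream C is -16, -20, -24, which is arithmetic with common difference −4.
Position 10 → stream A, term 4 = -625.
Term 11 comes from stream B (its 4th entry): 104.
Position 12 falls in stream C as its term 4, giving -28.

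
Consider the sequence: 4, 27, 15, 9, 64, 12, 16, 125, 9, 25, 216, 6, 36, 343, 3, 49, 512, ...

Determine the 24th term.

-6

Read the sequence 3 terms at a time; column i is its own pattern.
Stream A: 4, 9, 16, 25, 36, 49 (perfect squares starting at 2²).
Stream B: 27, 64, 125, 216, 343, 512 (the cubes 3³, 4³, 5³, …).
Stream C: 15, 12, 9, 6, 3 (arithmetic with common difference −3).
The 24th slot belongs to stream C; its 8th term is -6.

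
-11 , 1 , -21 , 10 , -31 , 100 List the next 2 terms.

-41, 1000

Odd-indexed and even-indexed terms follow separate rules.
Track A: -11, -21, -31. Subtracting 10 each time.
Track B: 1, 10, 100. Successive powers of 10.
Term 7 comes from track A (its 4th entry): -41.
The 8th slot belongs to track B; its 4th term is 1000.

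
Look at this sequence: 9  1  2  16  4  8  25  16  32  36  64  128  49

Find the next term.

The slot pattern repeats as ABB (period 3), so there are 2 interleaved tracks.
Track A: 9, 16, 25, 36, 49. Consecutive squares n² from n = 3.
Track B: 1, 2, 4, 8, 16, 32, 64, 128. Powers 2^0, 2^1, 2^2, ….
Position 14 → track B, term 9 = 256.

256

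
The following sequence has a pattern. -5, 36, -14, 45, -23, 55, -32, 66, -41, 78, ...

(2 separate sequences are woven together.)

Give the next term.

Odd-indexed and even-indexed terms follow separate rules.
Stream A is -5, -14, -23, -32, -41, which is arithmetic with common difference −9.
Stream B is 36, 45, 55, 66, 78, which is the triangular numbers T_8, T_9, ….
Position 11 → stream A, term 6 = -50.

-50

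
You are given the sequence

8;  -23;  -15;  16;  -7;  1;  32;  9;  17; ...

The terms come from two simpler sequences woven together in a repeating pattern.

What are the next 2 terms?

Reading positions in blocks of 3 reveals the pattern ABB — 2 tracks woven together.
Subsequence A is 8, 16, 32, which is powers of 2.
Subsequence B is -23, -15, -7, 1, 9, 17, which is arithmetic, step +8.
The 10th slot belongs to subsequence A; its 4th term is 64.
Term 11 comes from subsequence B (its 7th entry): 25.

64, 25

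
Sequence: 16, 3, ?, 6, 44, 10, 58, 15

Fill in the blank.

Odd-indexed and even-indexed terms follow separate rules.
Stream A = 16, ?, 44, 58: linear: a_n = 2 + 14·n.
Stream B = 3, 6, 10, 15: triangular numbers starting at T_2.
The gap is stream A's term 2; the rule gives 30.

30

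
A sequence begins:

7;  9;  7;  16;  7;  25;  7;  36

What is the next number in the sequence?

Taking every 2nd term gives 2 separate tracks.
Subsequence A: 7, 7, 7, 7 — always 7.
Subsequence B: 9, 16, 25, 36 — the squares 3², 4², 5², ….
Position 9 → subsequence A, term 5 = 7.

7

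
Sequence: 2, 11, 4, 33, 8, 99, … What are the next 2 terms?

16, 297

Split by position mod 2 into 2 tracks.
Subsequence A: 2, 4, 8 (powers of 2).
Subsequence B: 11, 33, 99 (a geometric progression (common ratio 3)).
The 7th slot belongs to subsequence A; its 4th term is 16.
Term 8 comes from subsequence B (its 4th entry): 297.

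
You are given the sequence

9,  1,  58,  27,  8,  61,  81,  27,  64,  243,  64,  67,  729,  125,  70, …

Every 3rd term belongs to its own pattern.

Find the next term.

Taking every 3rd term gives 3 separate tracks.
Subsequence A = 9, 27, 81, 243, 729: successive powers of 3.
Subsequence B = 1, 8, 27, 64, 125: consecutive cubes n³ from n = 1.
Subsequence C = 58, 61, 64, 67, 70: linear: a_n = 55 + 3·n.
Position 16 falls in subsequence A as its term 6, giving 2187.

2187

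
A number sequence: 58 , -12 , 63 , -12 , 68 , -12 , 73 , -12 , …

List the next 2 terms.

Taking every 2nd term gives 2 separate tracks.
Track A = 58, 63, 68, 73: arithmetic with common difference +5.
Track B = -12, -12, -12, -12: the constant sequence -12.
Position 9 → track A, term 5 = 78.
Term 10 comes from track B (its 5th entry): -12.

78, -12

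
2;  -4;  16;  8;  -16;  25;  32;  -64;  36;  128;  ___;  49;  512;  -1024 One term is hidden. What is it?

Positions follow the repeating pattern AAB; grouping by letter gives 2 tracks.
Subsequence A: 2, -4, 8, -16, 32, -64, 128, ?, 512, -1024. Geometric, ×-2 each step.
Subsequence B: 16, 25, 36, 49. The squares 4², 5², 6², ….
The gap is subsequence A's term 8; the rule gives -256.

-256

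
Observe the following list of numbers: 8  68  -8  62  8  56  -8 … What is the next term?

Taking every 2nd term gives 2 separate tracks.
Subsequence A = 8, -8, 8, -8: oscillating between 8 and -8.
Subsequence B = 68, 62, 56: arithmetic, step −6.
Position 8 falls in subsequence B as its term 4, giving 50.

50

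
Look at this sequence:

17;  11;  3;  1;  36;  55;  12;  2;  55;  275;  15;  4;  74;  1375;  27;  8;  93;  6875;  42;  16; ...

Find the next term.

112

Split by position mod 4 into 4 tracks.
Subsequence A: 17, 36, 55, 74, 93. Adding 19 each time.
Subsequence B: 11, 55, 275, 1375, 6875. Multiplying by 5 each time.
Subsequence C: 3, 12, 15, 27, 42. A Fibonacci-like recurrence a_n = a_{n-1} + a_{n-2}.
Subsequence D: 1, 2, 4, 8, 16. Successive powers of 2.
Position 21 → subsequence A, term 6 = 112.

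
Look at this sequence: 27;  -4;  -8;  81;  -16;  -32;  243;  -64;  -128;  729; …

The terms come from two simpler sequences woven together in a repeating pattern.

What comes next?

-256

The slot pattern repeats as ABB (period 3), so there are 2 interleaved tracks.
Stream A: 27, 81, 243, 729 (successive powers of 3).
Stream B: -4, -8, -16, -32, -64, -128 (geometric, ×2 each step).
Term 11 comes from stream B (its 7th entry): -256.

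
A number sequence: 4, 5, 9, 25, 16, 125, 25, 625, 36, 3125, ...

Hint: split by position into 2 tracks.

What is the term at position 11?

49

Split by position mod 2 into 2 tracks.
Track A = 4, 9, 16, 25, 36: the squares 2², 3², 4², ….
Track B = 5, 25, 125, 625, 3125: powers 5^1, 5^2, 5^3, ….
Term 11 comes from track A (its 6th entry): 49.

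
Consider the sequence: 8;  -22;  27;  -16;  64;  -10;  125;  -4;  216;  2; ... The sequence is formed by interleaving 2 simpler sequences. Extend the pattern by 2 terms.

Odd-indexed and even-indexed terms follow separate rules.
Track A: 8, 27, 64, 125, 216 — consecutive cubes n³ from n = 2.
Track B: -22, -16, -10, -4, 2 — linear: a_n = -28 + 6·n.
Position 11 falls in track A as its term 6, giving 343.
The 12th slot belongs to track B; its 6th term is 8.

343, 8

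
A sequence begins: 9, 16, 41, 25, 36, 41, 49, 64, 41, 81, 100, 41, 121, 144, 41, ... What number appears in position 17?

196

Positions follow the repeating pattern AAB; grouping by letter gives 2 tracks.
Subsequence A: 9, 16, 25, 36, 49, 64, 81, 100, 121, 144. Perfect squares starting at 3².
Subsequence B: 41, 41, 41, 41, 41. The constant sequence 41.
Term 17 comes from subsequence A (its 12th entry): 196.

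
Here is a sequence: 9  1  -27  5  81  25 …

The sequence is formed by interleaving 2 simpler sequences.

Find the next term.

Positions 1, 3, 5, … form one subsequence and positions 2, 4, 6, … form another.
Track A: 9, -27, 81 (a geometric progression (common ratio -3)).
Track B: 1, 5, 25 (successive powers of 5).
Term 7 comes from track A (its 4th entry): -243.

-243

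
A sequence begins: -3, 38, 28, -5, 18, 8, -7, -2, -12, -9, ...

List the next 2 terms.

-22, -32

Reading positions in blocks of 3 reveals the pattern ABB — 2 tracks woven together.
Track A: -3, -5, -7, -9 — arithmetic with common difference −2.
Track B: 38, 28, 18, 8, -2, -12 — arithmetic with common difference −10.
Term 11 comes from track B (its 7th entry): -22.
The 12th slot belongs to track B; its 8th term is -32.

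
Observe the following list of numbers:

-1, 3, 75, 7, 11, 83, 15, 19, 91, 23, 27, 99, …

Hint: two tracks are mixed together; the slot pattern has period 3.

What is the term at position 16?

Positions follow the repeating pattern AAB; grouping by letter gives 2 tracks.
Subsequence A is -1, 3, 7, 11, 15, 19, 23, 27, which is adding 4 each time.
Subsequence B is 75, 83, 91, 99, which is arithmetic, step +8.
The 16th slot belongs to subsequence A; its 11th term is 39.

39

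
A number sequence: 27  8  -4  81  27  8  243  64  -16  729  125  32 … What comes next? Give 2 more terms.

The terms cycle through 3 interleaved subsequences.
Track A is 27, 81, 243, 729, which is powers of 3.
Track B is 8, 27, 64, 125, which is consecutive cubes n³ from n = 2.
Track C is -4, 8, -16, 32, which is multiplying by -2 each time.
Term 13 comes from track A (its 5th entry): 2187.
Position 14 falls in track B as its term 5, giving 216.

2187, 216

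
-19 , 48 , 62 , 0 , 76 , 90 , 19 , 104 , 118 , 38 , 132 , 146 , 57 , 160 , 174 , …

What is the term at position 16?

76

Positions follow the repeating pattern ABB; grouping by letter gives 2 tracks.
Track A = -19, 0, 19, 38, 57: arithmetic with common difference +19.
Track B = 48, 62, 76, 90, 104, 118, 132, 146, 160, 174: linear: a_n = 34 + 14·n.
Position 16 → track A, term 6 = 76.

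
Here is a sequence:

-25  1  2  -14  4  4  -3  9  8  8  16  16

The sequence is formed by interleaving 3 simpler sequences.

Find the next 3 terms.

19, 25, 32

The terms cycle through 3 interleaved subsequences.
Stream A: -25, -14, -3, 8 (adding 11 each time).
Stream B: 1, 4, 9, 16 (the squares 1², 2², 3², …).
Stream C: 2, 4, 8, 16 (powers of 2).
The 13th slot belongs to stream A; its 5th term is 19.
The 14th slot belongs to stream B; its 5th term is 25.
The 15th slot belongs to stream C; its 5th term is 32.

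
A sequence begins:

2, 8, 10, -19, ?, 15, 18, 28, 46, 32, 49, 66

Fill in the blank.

-2

Positions follow the repeating pattern AAABBB; grouping by letter gives 2 tracks.
Subsequence A = 2, 8, 10, 18, 28, 46: Fibonacci-style (each term is the sum of the two before it).
Subsequence B = -19, ?, 15, 32, 49, 66: arithmetic, step +17.
Subsequence B's pattern makes the blank -2.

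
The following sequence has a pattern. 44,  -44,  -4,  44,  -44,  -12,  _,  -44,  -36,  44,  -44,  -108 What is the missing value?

Reading positions in blocks of 3 reveals the pattern AAB — 2 tracks woven together.
Track A is 44, -44, 44, -44, ?, -44, 44, -44, which is oscillating between 44 and -44.
Track B is -4, -12, -36, -108, which is geometric, ×3 each step.
So the missing entry in track A is 44.

44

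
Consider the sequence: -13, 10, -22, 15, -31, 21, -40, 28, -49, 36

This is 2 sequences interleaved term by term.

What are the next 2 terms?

-58, 45

Positions 1, 3, 5, … form one subsequence and positions 2, 4, 6, … form another.
Track A: -13, -22, -31, -40, -49 — subtracting 9 each time.
Track B: 10, 15, 21, 28, 36 — the triangular numbers T_4, T_5, ….
Position 11 falls in track A as its term 6, giving -58.
The 12th slot belongs to track B; its 6th term is 45.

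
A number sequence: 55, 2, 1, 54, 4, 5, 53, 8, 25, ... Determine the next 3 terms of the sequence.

Split by position mod 3: positions 1, 4, 7, … form one track, and each other residue class forms its own.
Stream A = 55, 54, 53: linear: a_n = 56 − n.
Stream B = 2, 4, 8: a geometric progression (common ratio 2).
Stream C = 1, 5, 25: powers 5^0, 5^1, 5^2, ….
Position 10 → stream A, term 4 = 52.
Position 11 → stream B, term 4 = 16.
Position 12 falls in stream C as its term 4, giving 125.

52, 16, 125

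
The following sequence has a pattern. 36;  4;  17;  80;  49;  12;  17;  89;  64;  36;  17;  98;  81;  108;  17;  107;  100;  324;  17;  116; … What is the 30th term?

8748

Read the sequence 4 terms at a time; column i is its own pattern.
Track A is 36, 49, 64, 81, 100, which is the squares 6², 7², 8², ….
Track B is 4, 12, 36, 108, 324, which is multiplying by 3 each time.
Track C is 17, 17, 17, 17, 17, which is always 17.
Track D is 80, 89, 98, 107, 116, which is linear: a_n = 71 + 9·n.
Term 30 comes from track B (its 8th entry): 8748.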